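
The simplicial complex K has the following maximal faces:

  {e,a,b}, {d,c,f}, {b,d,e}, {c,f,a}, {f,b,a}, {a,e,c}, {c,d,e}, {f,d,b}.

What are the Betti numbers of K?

b_0 = 1, b_1 = 0, b_2 = 1.

K has 6 vertices, 12 edges, 8 triangles.
rank ∂_0 = 0, rank ∂_1 = 5 ⇒ b_0 = 6 − 0 − 5 = 1; all invariant factors of ∂_1 are 1 so no torsion. So H_0 = Z.
rank ∂_1 = 5, rank ∂_2 = 7 ⇒ b_1 = 12 − 5 − 7 = 0; all invariant factors of ∂_2 are 1 so no torsion. So H_1 = 0.
rank ∂_2 = 7, rank ∂_3 = 0 ⇒ b_2 = 8 − 7 − 0 = 1. So H_2 = Z.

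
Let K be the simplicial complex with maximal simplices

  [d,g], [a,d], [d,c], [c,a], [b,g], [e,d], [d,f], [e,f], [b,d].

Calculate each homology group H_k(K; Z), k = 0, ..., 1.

H_0 ≅ Z,  H_1 ≅ Z^3.

We work with the vertex ordering a < b < c < d < e < f < g. The simplices of K, each written with vertices in increasing order, are:

  0-simplices (7): a, b, c, d, e, f, g
  1-simplices (9): ac, ad, bd, bg, cd, de, df, dg, ef

Hence C_0 ≅ Z^7, C_1 ≅ Z^9.

∂_1: C_1 → C_0 sends each edge [p,q] (with p < q) to q − p. For instance
  ∂ac = c − a.
The resulting 7×9 matrix has rank 6, and its Smith normal form has invariant factors (1,1,1,1,1,1).

From H_k ≅ ker(∂_k) / im(∂_{k+1}) we obtain:

  H_0: rank C_0 − rank ∂_1 = 7 − 6 = 1, and the invariant factors of ∂_1 are all 1, so H_0 ≅ Z.
  H_1: rank ker ∂_1 − rank ∂_2 = (9 − 6) − 0 = 3, and there is no ∂_2, so H_1 ≅ Z^3.

(K is a triangulation of a wedge of 3 circles.)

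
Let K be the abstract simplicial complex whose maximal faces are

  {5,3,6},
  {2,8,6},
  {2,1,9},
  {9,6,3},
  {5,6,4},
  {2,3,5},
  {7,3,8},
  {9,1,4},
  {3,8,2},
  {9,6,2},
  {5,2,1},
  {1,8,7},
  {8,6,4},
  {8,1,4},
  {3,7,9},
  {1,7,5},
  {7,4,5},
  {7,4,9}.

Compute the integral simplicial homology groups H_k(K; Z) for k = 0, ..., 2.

H_0 ≅ Z,  H_1 ≅ Z ⊕ Z/2,  H_2 = 0.

We work with the vertex ordering 1 < 2 < 3 < 4 < 5 < 6 < 7 < 8 < 9. The simplices of K, each written with vertices in increasing order, are:

  0-simplices (9): [1], [2], [3], [4], [5], [6], [7], [8], [9]
  1-simplices (27): (27 of them)
  2-simplices (18): [1,2,5], [1,2,9], [1,4,8], [1,4,9], [1,5,7], [1,7,8], [2,3,5], [2,3,8], [2,6,8], [2,6,9], [3,5,6], [3,6,9], [3,7,8], [3,7,9], [4,5,6], [4,5,7], [4,6,8], [4,7,9]

giving chain groups C_0 ≅ Z^9, C_1 ≅ Z^27, C_2 ≅ Z^18.

The boundary map ∂_1: C_1 → C_0 sends each edge [p,q] (with p < q) to q − p.
As a 9×27 matrix over Z this has rank 8, with invariant factors (1,1,1,1,1,1,1,1).

Boundary ∂_2: C_2 → C_1 sends each 2-simplex [p,q,r] to [q,r] − [p,r] + [p,q]. For instance
  ∂[2,3,5] = [3,5] − [2,5] + [2,3],
  ∂[3,7,9] = [7,9] − [3,9] + [3,7].
This gives a 27×18 integer matrix of rank 18; reducing to Smith normal form yields diagonal entries (1,1,1,1,1,1,1,1,1,1,1,1,1,1,1,1,1,2).

From H_k ≅ ker(∂_k) / im(∂_{k+1}) we obtain:

  H_0: rank C_0 − rank ∂_1 = 9 − 8 = 1, and the invariant factors of ∂_1 are all 1, so H_0 = Z.
  H_1: rank ker ∂_1 − rank ∂_2 = (27 − 8) − 18 = 1, and ∂_2 has invariant factor 2 > 1, so H_1 = Z ⊕ Z/2.
  H_2: rank ker ∂_2 − rank ∂_3 = (18 − 18) − 0 = 0, and there is no ∂_3, so H_2 = 0.

(K is a triangulation of the Klein bottle.)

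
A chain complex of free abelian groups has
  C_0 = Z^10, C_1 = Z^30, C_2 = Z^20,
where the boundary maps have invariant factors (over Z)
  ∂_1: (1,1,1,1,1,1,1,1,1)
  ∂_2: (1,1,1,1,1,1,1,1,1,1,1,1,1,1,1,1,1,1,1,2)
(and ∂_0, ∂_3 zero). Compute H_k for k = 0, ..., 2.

H_0: b_0 = 10 − 0 − 9 = 1; torsion from ∂_1 factors > 1: none. So H_0 ≅ Z.
H_1: b_1 = 30 − 9 − 20 = 1; torsion from ∂_2 factors > 1: [2]. So H_1 ≅ Z ⊕ Z/2.
H_2: b_2 = 20 − 20 − 0 = 0; torsion from ∂_3 factors > 1: none. So H_2 ≅ 0.

H_0 ≅ Z,  H_1 ≅ Z ⊕ Z/2,  H_2 = 0.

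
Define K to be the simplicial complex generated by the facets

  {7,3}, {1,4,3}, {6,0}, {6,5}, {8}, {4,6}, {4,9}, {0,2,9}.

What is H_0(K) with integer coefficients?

Order the vertices as 0 < 1 < 2 < 3 < 4 < 5 < 6 < 7 < 8 < 9. Listing each simplex with vertices in this order, K has dimension 2 with simplices:

  0-simplices (10): [0], [1], [2], [3], [4], [5], [6], [7], [8], [9]
  1-simplices (11): [0,2], [0,6], [0,9], [1,3], [1,4], [2,9], [3,4], [3,7], [4,6], [4,9], [5,6]
  2-simplices (2): [0,2,9], [1,3,4]

so the chain groups are C_0 ≅ Z^10, C_1 ≅ Z^11, C_2 ≅ Z^2.

Boundary ∂_1: C_1 → C_0 sends each edge [p,q] (with p < q) to q − p.
The resulting 10×11 matrix has rank 8, and its Smith normal form has invariant factors (1,1,1,1,1,1,1,1).

The boundary map ∂_2: C_2 → C_1 acts by ∂[p,q,r] = [q,r] − [p,r] + [p,q]. For instance
  ∂[1,3,4] = [3,4] − [1,4] + [1,3],
  ∂[0,2,9] = [2,9] − [0,9] + [0,2].
As a 11×2 matrix over Z this has rank 2, with invariant factors (1,1).

From H_k ≅ ker(∂_k) / im(∂_{k+1}) we obtain:

  H_0: rank C_0 − rank ∂_1 = 10 − 8 = 2, and the invariant factors of ∂_1 are all 1, so H_0 = Z^2.

H_0 ≅ Z^2.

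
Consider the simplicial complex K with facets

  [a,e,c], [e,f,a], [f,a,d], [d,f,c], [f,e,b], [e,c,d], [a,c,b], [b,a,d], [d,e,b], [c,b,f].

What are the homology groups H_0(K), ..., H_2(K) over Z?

H_0 = Z,  H_1 = Z_2,  H_2 = 0.

We work with the vertex ordering a < b < c < d < e < f. The simplices of K, each written with vertices in increasing order, are:

  0-simplices (6): a, b, c, d, e, f
  1-simplices (15): ab, ac, ad, ae, af, bc, bd, be, bf, cd, ce, cf, de, df, ef
  2-simplices (10): abc, abd, ace, adf, aef, bcf, bde, bef, cde, cdf

so the chain groups are C_0 ≅ Z^6, C_1 ≅ Z^15, C_2 ≅ Z^10.

The boundary map ∂_1: C_1 → C_0 maps an edge to its endpoints' difference, ∂[p,q] = q − p. For instance
  ∂ce = e − c.
The resulting 6×15 matrix has rank 5, and its Smith normal form has invariant factors (1,1,1,1,1).

The boundary map ∂_2: C_2 → C_1 maps a triangle to the signed sum of its edges. For instance
  ∂cdf = df − cf + cd,
  ∂cde = de − ce + cd.
As a 15×10 matrix over Z this has rank 10, with invariant factors (1,1,1,1,1,1,1,1,1,2).

Computing H_k = (kernel of ∂_k) / (image of ∂_{k+1}):

  H_0: rank C_0 − rank ∂_1 = 6 − 5 = 1, and the invariant factors of ∂_1 are all 1, so H_0 = Z.
  H_1: rank ker ∂_1 − rank ∂_2 = (15 − 5) − 10 = 0, and ∂_2 has invariant factor 2 > 1, so H_1 = Z_2.
  H_2: rank ker ∂_2 − rank ∂_3 = (10 − 10) − 0 = 0, and there is no ∂_3, so H_2 = 0.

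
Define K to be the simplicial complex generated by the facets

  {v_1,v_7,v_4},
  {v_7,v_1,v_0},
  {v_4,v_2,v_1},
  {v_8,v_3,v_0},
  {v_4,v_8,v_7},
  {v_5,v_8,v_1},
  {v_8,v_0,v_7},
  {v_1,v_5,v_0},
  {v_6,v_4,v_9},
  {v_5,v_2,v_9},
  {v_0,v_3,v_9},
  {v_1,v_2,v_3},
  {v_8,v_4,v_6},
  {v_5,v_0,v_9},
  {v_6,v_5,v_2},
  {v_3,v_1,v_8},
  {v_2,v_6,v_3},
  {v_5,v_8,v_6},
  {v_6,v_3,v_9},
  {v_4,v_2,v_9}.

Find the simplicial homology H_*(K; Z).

H_0 ≅ Z,  H_1 ≅ Z ⊕ Z/2,  H_2 = 0.

Fix the vertex order v_0 < v_1 < v_2 < v_3 < v_4 < v_5 < v_6 < v_7 < v_8 < v_9 and write every simplex with vertices in increasing order. Then dim K = 2 and the simplices of K are:

  0-simplices (10): [v_0], [v_1], [v_2], [v_3], [v_4], [v_5], [v_6], [v_7], [v_8], [v_9]
  1-simplices (30): (30 of them)
  2-simplices (20): (20 of them)

giving chain groups C_0 ≅ Z^10, C_1 ≅ Z^30, C_2 ≅ Z^20.

Boundary ∂_1: C_1 → C_0 is given by ∂[p,q] = [q] − [p].
As a 10×30 matrix over Z this has rank 9, with invariant factors (1,1,1,1,1,1,1,1,1).

∂_2: C_2 → C_1 sends each 2-simplex [p,q,r] to [q,r] − [p,r] + [p,q]. For instance
  ∂[v_1,v_3,v_8] = [v_3,v_8] − [v_1,v_8] + [v_1,v_3],
  ∂[v_5,v_6,v_8] = [v_6,v_8] − [v_5,v_8] + [v_5,v_6].
The resulting 30×20 matrix has rank 20, and its Smith normal form has invariant factors (1,1,1,1,1,1,1,1,1,1,1,1,1,1,1,1,1,1,1,2).

Reading off H_k = ker ∂_k / im ∂_{k+1}:

  H_0: rank C_0 − rank ∂_1 = 10 − 9 = 1, and the invariant factors of ∂_1 are all 1, so H_0 = Z.
  H_1: rank ker ∂_1 − rank ∂_2 = (30 − 9) − 20 = 1, and ∂_2 has invariant factor 2 > 1, so H_1 = Z ⊕ Z/2.
  H_2: rank ker ∂_2 − rank ∂_3 = (20 − 20) − 0 = 0, and there is no ∂_3, so H_2 = 0.

(K is a triangulation of the Klein bottle.)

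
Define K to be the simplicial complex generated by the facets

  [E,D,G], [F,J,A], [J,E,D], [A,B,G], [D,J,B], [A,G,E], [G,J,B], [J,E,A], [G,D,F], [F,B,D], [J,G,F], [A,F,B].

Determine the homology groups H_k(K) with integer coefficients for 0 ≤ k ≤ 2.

Fix the vertex order A < B < D < E < F < G < J and write every simplex with vertices in increasing order. Then dim K = 2 and the simplices of K are:

  0-simplices (7): A, B, D, E, F, G, J
  1-simplices (18): AB, AE, AF, AG, AJ, BD, BF, BG, BJ, DE, DF, DG, DJ, EG, EJ, FG, FJ, GJ
  2-simplices (12): ABF, ABG, AEG, AEJ, AFJ, BDF, BDJ, BGJ, DEG, DEJ, DFG, FGJ

so the chain groups are C_0 ≅ Z^7, C_1 ≅ Z^18, C_2 ≅ Z^12.

∂_1: C_1 → C_0 maps an edge to its endpoints' difference, ∂[p,q] = q − p.
This gives a 7×18 integer matrix of rank 6; reducing to Smith normal form yields diagonal entries (1,1,1,1,1,1).

Boundary ∂_2: C_2 → C_1 sends each 2-simplex [p,q,r] to [q,r] − [p,r] + [p,q]. For instance
  ∂ABF = BF − AF + AB,
  ∂DEJ = EJ − DJ + DE.
As a 18×12 matrix over Z this has rank 12, with invariant factors (1,1,1,1,1,1,1,1,1,1,1,2).

Now H_k = ker ∂_k / im ∂_{k+1}, so:

  H_0: rank C_0 − rank ∂_1 = 7 − 6 = 1, and the invariant factors of ∂_1 are all 1, so H_0 = Z.
  H_1: rank ker ∂_1 − rank ∂_2 = (18 − 6) − 12 = 0, and ∂_2 has invariant factor 2 > 1, so H_1 = Z_2.
  H_2: rank ker ∂_2 − rank ∂_3 = (12 − 12) − 0 = 0, and there is no ∂_3, so H_2 = 0.

H_0 ≅ Z,  H_1 ≅ Z_2,  H_2 = 0.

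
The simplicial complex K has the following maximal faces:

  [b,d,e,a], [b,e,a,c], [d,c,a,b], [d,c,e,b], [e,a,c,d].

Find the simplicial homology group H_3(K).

Order the vertices as a < b < c < d < e. Listing each simplex with vertices in this order, K has dimension 3 with simplices:

  0-simplices (5): a, b, c, d, e
  1-simplices (10): ab, ac, ad, ae, bc, bd, be, cd, ce, de
  2-simplices (10): abc, abd, abe, acd, ace, ade, bcd, bce, bde, cde
  3-simplices (5): abcd, abce, abde, acde, bcde

so the chain groups are C_0 ≅ Z^5, C_1 ≅ Z^10, C_2 ≅ Z^10, C_3 ≅ Z^5.

∂_1: C_1 → C_0 maps an edge to its endpoints' difference, ∂[p,q] = q − p.
The resulting 5×10 matrix has rank 4, and its Smith normal form has invariant factors (1,1,1,1).

∂_2: C_2 → C_1 maps a triangle to the signed sum of its edges. For instance
  ∂cde = de − ce + cd,
  ∂bcd = cd − bd + bc.
The 10×10 boundary matrix has rank 6 and Smith normal form diag(1,1,1,1,1,1).

The boundary map ∂_3: C_3 → C_2 sends each 3-simplex σ to the alternating sum Σ_i (−1)^i (σ with its i-th vertex removed). For instance
  ∂acde = cde − ade + ace − acd,
  ∂abde = bde − ade + abe − abd.
The 10×5 boundary matrix has rank 4 and Smith normal form diag(1,1,1,1).

From H_k ≅ ker(∂_k) / im(∂_{k+1}) we obtain:

  H_3: rank ker ∂_3 − rank ∂_4 = (5 − 4) − 0 = 1, and there is no ∂_4, so H_3 = Z.

H_3 ≅ Z.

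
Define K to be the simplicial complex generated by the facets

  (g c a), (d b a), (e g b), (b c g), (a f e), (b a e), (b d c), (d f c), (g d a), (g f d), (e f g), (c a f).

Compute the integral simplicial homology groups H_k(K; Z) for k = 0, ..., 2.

Order the vertices as a < b < c < d < e < f < g. Listing each simplex with vertices in this order, K has dimension 2 with simplices:

  0-simplices (7): a, b, c, d, e, f, g
  1-simplices (18): ab, ac, ad, ae, af, ag, bc, bd, be, bg, cd, cf, cg, df, dg, ef, eg, fg
  2-simplices (12): abd, abe, acf, acg, adg, aef, bcd, bcg, beg, cdf, dfg, efg

Hence C_0 ≅ Z^7, C_1 ≅ Z^18, C_2 ≅ Z^12.

The boundary map ∂_1: C_1 → C_0 is given by ∂[p,q] = [q] − [p]. For instance
  ∂ac = c − a.
The 7×18 boundary matrix has rank 6 and Smith normal form diag(1,1,1,1,1,1).

∂_2: C_2 → C_1 maps a triangle to the signed sum of its edges. For instance
  ∂abe = be − ae + ab,
  ∂acg = cg − ag + ac.
As a 18×12 matrix over Z this has rank 12, with invariant factors (1,1,1,1,1,1,1,1,1,1,1,2).

Computing H_k = (kernel of ∂_k) / (image of ∂_{k+1}):

  H_0: rank C_0 − rank ∂_1 = 7 − 6 = 1, and the invariant factors of ∂_1 are all 1, so H_0 ≅ Z.
  H_1: rank ker ∂_1 − rank ∂_2 = (18 − 6) − 12 = 0, and ∂_2 has invariant factor 2 > 1, so H_1 ≅ Z/2.
  H_2: rank ker ∂_2 − rank ∂_3 = (12 − 12) − 0 = 0, and there is no ∂_3, so H_2 ≅ 0.

H_0 ≅ Z,  H_1 ≅ Z/2,  H_2 = 0.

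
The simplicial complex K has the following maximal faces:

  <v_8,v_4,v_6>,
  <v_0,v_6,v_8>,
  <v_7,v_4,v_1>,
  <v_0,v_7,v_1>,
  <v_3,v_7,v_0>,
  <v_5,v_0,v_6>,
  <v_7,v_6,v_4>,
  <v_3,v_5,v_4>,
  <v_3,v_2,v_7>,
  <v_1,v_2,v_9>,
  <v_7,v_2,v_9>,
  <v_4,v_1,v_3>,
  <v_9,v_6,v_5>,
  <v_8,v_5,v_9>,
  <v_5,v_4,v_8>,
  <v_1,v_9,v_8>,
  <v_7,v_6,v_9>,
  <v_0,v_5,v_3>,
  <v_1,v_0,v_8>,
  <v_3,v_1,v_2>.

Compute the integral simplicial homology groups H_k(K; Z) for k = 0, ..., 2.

H_0 = Z,  H_1 = Z ⊕ Z/2Z,  H_2 = 0.

K has 10 vertices, 30 edges, 20 triangles.
rank ∂_0 = 0, rank ∂_1 = 9 ⇒ b_0 = 10 − 0 − 9 = 1; all invariant factors of ∂_1 are 1 so no torsion. So H_0 ≅ Z.
rank ∂_1 = 9, rank ∂_2 = 20 ⇒ b_1 = 30 − 9 − 20 = 1; ∂_2 has invariant factor(s) [2] giving torsion. So H_1 ≅ Z ⊕ Z/2Z.
rank ∂_2 = 20, rank ∂_3 = 0 ⇒ b_2 = 20 − 20 − 0 = 0. So H_2 ≅ 0.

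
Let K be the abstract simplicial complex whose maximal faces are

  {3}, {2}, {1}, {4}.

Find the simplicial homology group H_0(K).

Fix the vertex order 1 < 2 < 3 < 4 and write every simplex with vertices in increasing order. Then dim K = 0 and the simplices of K are:

  0-simplices (4): [1], [2], [3], [4]

Hence C_0 ≅ Z^4.

Computing H_k = (kernel of ∂_k) / (image of ∂_{k+1}):

  H_0: rank C_0 − rank ∂_1 = 4 − 0 = 4, and there is no ∂_1, so H_0 ≅ Z^4.

H_0 = Z^4.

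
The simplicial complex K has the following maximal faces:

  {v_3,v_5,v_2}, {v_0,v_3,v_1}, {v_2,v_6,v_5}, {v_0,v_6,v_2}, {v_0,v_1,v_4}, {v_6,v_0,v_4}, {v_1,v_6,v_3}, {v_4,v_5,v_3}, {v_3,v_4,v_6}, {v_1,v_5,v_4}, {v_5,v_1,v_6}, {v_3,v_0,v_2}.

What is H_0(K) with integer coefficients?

K has 7 vertices, 18 edges, 12 triangles.
rank ∂_0 = 0, rank ∂_1 = 6 ⇒ b_0 = 7 − 0 − 6 = 1; all invariant factors of ∂_1 are 1 so no torsion. So H_0 = Z.

H_0 ≅ Z.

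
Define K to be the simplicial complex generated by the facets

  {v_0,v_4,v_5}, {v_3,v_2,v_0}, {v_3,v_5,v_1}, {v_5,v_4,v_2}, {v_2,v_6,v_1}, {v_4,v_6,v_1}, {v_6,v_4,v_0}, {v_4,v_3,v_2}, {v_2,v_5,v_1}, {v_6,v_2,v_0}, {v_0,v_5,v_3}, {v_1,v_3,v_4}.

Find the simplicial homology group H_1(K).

H_1 = Z/2Z.

Take the total order v_0 < v_1 < v_2 < v_3 < v_4 < v_5 < v_6 on the vertex set. Then K (dimension 2) consists of the simplices:

  0-simplices (7): [v_0], [v_1], [v_2], [v_3], [v_4], [v_5], [v_6]
  1-simplices (18): (18 of them)
  2-simplices (12): (12 of them)

Hence C_0 ≅ Z^7, C_1 ≅ Z^18, C_2 ≅ Z^12.

The boundary map ∂_1: C_1 → C_0 is given by ∂[p,q] = [q] − [p]. For instance
  ∂[v_1,v_4] = [v_4] − [v_1].
This gives a 7×18 integer matrix of rank 6; reducing to Smith normal form yields diagonal entries (1,1,1,1,1,1).

Boundary ∂_2: C_2 → C_1 sends each 2-simplex [p,q,r] to [q,r] − [p,r] + [p,q]. For instance
  ∂[v_0,v_3,v_5] = [v_3,v_5] − [v_0,v_5] + [v_0,v_3],
  ∂[v_2,v_4,v_5] = [v_4,v_5] − [v_2,v_5] + [v_2,v_4].
This gives a 18×12 integer matrix of rank 12; reducing to Smith normal form yields diagonal entries (1,1,1,1,1,1,1,1,1,1,1,2).

Computing H_k = (kernel of ∂_k) / (image of ∂_{k+1}):

  H_1: rank ker ∂_1 − rank ∂_2 = (18 − 6) − 12 = 0, and ∂_2 has invariant factor 2 > 1, so H_1 ≅ Z/2Z.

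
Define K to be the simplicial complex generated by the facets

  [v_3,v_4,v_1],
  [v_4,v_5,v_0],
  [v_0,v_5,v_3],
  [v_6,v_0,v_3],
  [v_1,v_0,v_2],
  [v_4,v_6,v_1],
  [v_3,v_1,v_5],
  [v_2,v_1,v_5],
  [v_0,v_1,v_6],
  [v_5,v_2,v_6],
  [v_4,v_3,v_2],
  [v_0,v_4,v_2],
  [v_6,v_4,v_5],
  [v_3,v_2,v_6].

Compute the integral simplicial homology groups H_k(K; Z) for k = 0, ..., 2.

H_0 = Z,  H_1 = Z^2,  H_2 = Z.

K has 7 vertices, 21 edges, 14 triangles.
rank ∂_0 = 0, rank ∂_1 = 6 ⇒ b_0 = 7 − 0 − 6 = 1; all invariant factors of ∂_1 are 1 so no torsion. So H_0 ≅ Z.
rank ∂_1 = 6, rank ∂_2 = 13 ⇒ b_1 = 21 − 6 − 13 = 2; all invariant factors of ∂_2 are 1 so no torsion. So H_1 ≅ Z^2.
rank ∂_2 = 13, rank ∂_3 = 0 ⇒ b_2 = 14 − 13 − 0 = 1. So H_2 ≅ Z.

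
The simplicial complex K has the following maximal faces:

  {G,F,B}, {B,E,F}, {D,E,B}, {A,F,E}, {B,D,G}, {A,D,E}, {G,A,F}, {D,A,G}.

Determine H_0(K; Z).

H_0 = Z.

K has 6 vertices, 12 edges, 8 triangles.
rank ∂_0 = 0, rank ∂_1 = 5 ⇒ b_0 = 6 − 0 − 5 = 1; all invariant factors of ∂_1 are 1 so no torsion. So H_0 ≅ Z.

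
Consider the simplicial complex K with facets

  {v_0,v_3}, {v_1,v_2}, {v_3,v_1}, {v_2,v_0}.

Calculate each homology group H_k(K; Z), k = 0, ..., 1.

H_0 ≅ Z,  H_1 ≅ Z.

Fix the vertex order v_0 < v_1 < v_2 < v_3 and write every simplex with vertices in increasing order. Then dim K = 1 and the simplices of K are:

  0-simplices (4): [v_0], [v_1], [v_2], [v_3]
  1-simplices (4): [v_0,v_2], [v_0,v_3], [v_1,v_2], [v_1,v_3]

giving chain groups C_0 ≅ Z^4, C_1 ≅ Z^4.

Boundary ∂_1: C_1 → C_0 is given by ∂[p,q] = [q] − [p].
As a 4×4 matrix over Z this has rank 3, with invariant factors (1,1,1).

Reading off H_k = ker ∂_k / im ∂_{k+1}:

  H_0: rank C_0 − rank ∂_1 = 4 − 3 = 1, and the invariant factors of ∂_1 are all 1, so H_0 = Z.
  H_1: rank ker ∂_1 − rank ∂_2 = (4 − 3) − 0 = 1, and there is no ∂_2, so H_1 = Z.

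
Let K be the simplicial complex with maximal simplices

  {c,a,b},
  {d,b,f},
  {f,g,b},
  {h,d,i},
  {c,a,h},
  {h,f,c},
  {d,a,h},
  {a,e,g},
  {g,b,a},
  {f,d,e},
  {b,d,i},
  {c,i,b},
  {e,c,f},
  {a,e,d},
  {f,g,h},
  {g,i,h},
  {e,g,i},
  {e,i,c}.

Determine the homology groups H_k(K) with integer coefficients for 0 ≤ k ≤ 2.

Fix the vertex order a < b < c < d < e < f < g < h < i and write every simplex with vertices in increasing order. Then dim K = 2 and the simplices of K are:

  0-simplices (9): a, b, c, d, e, f, g, h, i
  1-simplices (27): ab, ac, ad, ae, ag, ah, bc, bd, bf, bg, bi, ce, cf, ch, ci, de, df, dh, di, ef, eg, ei, fg, fh, gh, gi, hi
  2-simplices (18): abc, abg, ach, ade, adh, aeg, bci, bdf, bdi, bfg, cef, cei, cfh, def, dhi, egi, fgh, ghi

so the chain groups are C_0 ≅ Z^9, C_1 ≅ Z^27, C_2 ≅ Z^18.

∂_1: C_1 → C_0 sends each edge [p,q] (with p < q) to q − p. For instance
  ∂ef = f − e.
The 9×27 boundary matrix has rank 8 and Smith normal form diag(1,1,1,1,1,1,1,1).

The boundary map ∂_2: C_2 → C_1 maps a triangle to the signed sum of its edges. For instance
  ∂bdi = di − bi + bd,
  ∂abc = bc − ac + ab.
This gives a 27×18 integer matrix of rank 17; reducing to Smith normal form yields diagonal entries (1,1,1,1,1,1,1,1,1,1,1,1,1,1,1,1,1).

From H_k ≅ ker(∂_k) / im(∂_{k+1}) we obtain:

  H_0: rank C_0 − rank ∂_1 = 9 − 8 = 1, and the invariant factors of ∂_1 are all 1, so H_0 = Z.
  H_1: rank ker ∂_1 − rank ∂_2 = (27 − 8) − 17 = 2, and the invariant factors of ∂_2 are all 1, so H_1 = Z^2.
  H_2: rank ker ∂_2 − rank ∂_3 = (18 − 17) − 0 = 1, and there is no ∂_3, so H_2 = Z.

(K is a triangulation of the torus T^2.)

H_0 = Z,  H_1 = Z^2,  H_2 = Z.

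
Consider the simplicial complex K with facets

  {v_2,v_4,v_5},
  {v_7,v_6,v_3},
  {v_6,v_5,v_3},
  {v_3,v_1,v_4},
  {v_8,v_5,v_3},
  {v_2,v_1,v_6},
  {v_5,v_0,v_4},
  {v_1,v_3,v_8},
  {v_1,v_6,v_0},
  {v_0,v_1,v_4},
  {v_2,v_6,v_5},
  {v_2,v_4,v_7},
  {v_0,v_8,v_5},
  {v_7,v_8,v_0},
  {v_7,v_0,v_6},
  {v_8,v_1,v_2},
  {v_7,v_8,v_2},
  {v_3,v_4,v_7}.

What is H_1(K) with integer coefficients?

H_1 ≅ Z^2.

Order the vertices as v_0 < v_1 < v_2 < v_3 < v_4 < v_5 < v_6 < v_7 < v_8. Listing each simplex with vertices in this order, K has dimension 2 with simplices:

  0-simplices (9): [v_0], [v_1], [v_2], [v_3], [v_4], [v_5], [v_6], [v_7], [v_8]
  1-simplices (27): (27 of them)
  2-simplices (18): (18 of them)

so the chain groups are C_0 ≅ Z^9, C_1 ≅ Z^27, C_2 ≅ Z^18.

Boundary ∂_1: C_1 → C_0 is given by ∂[p,q] = [q] − [p]. For instance
  ∂[v_0,v_7] = [v_7] − [v_0].
The 9×27 boundary matrix has rank 8 and Smith normal form diag(1,1,1,1,1,1,1,1).

The boundary map ∂_2: C_2 → C_1 maps a triangle to the signed sum of its edges. For instance
  ∂[v_0,v_4,v_5] = [v_4,v_5] − [v_0,v_5] + [v_0,v_4],
  ∂[v_1,v_2,v_6] = [v_2,v_6] − [v_1,v_6] + [v_1,v_2].
As a 27×18 matrix over Z this has rank 17, with invariant factors (1,1,1,1,1,1,1,1,1,1,1,1,1,1,1,1,1).

From H_k ≅ ker(∂_k) / im(∂_{k+1}) we obtain:

  H_1: rank ker ∂_1 − rank ∂_2 = (27 − 8) − 17 = 2, and the invariant factors of ∂_2 are all 1, so H_1 ≅ Z^2.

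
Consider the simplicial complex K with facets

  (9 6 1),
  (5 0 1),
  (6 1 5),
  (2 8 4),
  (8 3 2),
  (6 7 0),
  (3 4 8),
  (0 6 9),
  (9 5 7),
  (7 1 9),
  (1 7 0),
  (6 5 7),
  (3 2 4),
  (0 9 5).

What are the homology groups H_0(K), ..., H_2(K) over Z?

Take the total order 0 < 1 < 2 < 3 < 4 < 5 < 6 < 7 < 8 < 9 on the vertex set. Then K (dimension 2) consists of the simplices:

  0-simplices (10): [0], [1], [2], [3], [4], [5], [6], [7], [8], [9]
  1-simplices (21): [0,1], [0,5], [0,6], [0,7], [0,9], [1,5], [1,6], [1,7], [1,9], [2,3], [2,4], [2,8], [3,4], [3,8], [4,8], [5,6], [5,7], [5,9], [6,7], [6,9], [7,9]
  2-simplices (14): [0,1,5], [0,1,7], [0,5,9], [0,6,7], [0,6,9], [1,5,6], [1,6,9], [1,7,9], [2,3,4], [2,3,8], [2,4,8], [3,4,8], [5,6,7], [5,7,9]

giving chain groups C_0 ≅ Z^10, C_1 ≅ Z^21, C_2 ≅ Z^14.

∂_1: C_1 → C_0 maps an edge to its endpoints' difference, ∂[p,q] = q − p. For instance
  ∂[2,3] = [3] − [2].
The resulting 10×21 matrix has rank 8, and its Smith normal form has invariant factors (1,1,1,1,1,1,1,1).

∂_2: C_2 → C_1 sends each 2-simplex [p,q,r] to [q,r] − [p,r] + [p,q]. For instance
  ∂[2,3,4] = [3,4] − [2,4] + [2,3],
  ∂[0,1,7] = [1,7] − [0,7] + [0,1].
As a 21×14 matrix over Z this has rank 13, with invariant factors (1,1,1,1,1,1,1,1,1,1,1,1,2).

From H_k ≅ ker(∂_k) / im(∂_{k+1}) we obtain:

  H_0: rank C_0 − rank ∂_1 = 10 − 8 = 2, and the invariant factors of ∂_1 are all 1, so H_0 = Z^2.
  H_1: rank ker ∂_1 − rank ∂_2 = (21 − 8) − 13 = 0, and ∂_2 has invariant factor 2 > 1, so H_1 = Z/2.
  H_2: rank ker ∂_2 − rank ∂_3 = (14 − 13) − 0 = 1, and there is no ∂_3, so H_2 = Z.

H_0 ≅ Z^2,  H_1 ≅ Z/2,  H_2 ≅ Z.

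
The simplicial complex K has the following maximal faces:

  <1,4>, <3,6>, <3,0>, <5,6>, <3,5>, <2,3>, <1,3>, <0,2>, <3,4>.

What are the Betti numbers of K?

b_0 = 1, b_1 = 3.

Take the total order 0 < 1 < 2 < 3 < 4 < 5 < 6 on the vertex set. Then K (dimension 1) consists of the simplices:

  0-simplices (7): [0], [1], [2], [3], [4], [5], [6]
  1-simplices (9): [0,2], [0,3], [1,3], [1,4], [2,3], [3,4], [3,5], [3,6], [5,6]

giving chain groups C_0 ≅ Z^7, C_1 ≅ Z^9.

The boundary map ∂_1: C_1 → C_0 maps an edge to its endpoints' difference, ∂[p,q] = q − p.
As a 7×9 matrix over Z this has rank 6, with invariant factors (1,1,1,1,1,1).

From H_k ≅ ker(∂_k) / im(∂_{k+1}) we obtain:

  H_0: rank C_0 − rank ∂_1 = 7 − 6 = 1, and the invariant factors of ∂_1 are all 1, so H_0 = Z.
  H_1: rank ker ∂_1 − rank ∂_2 = (9 − 6) − 0 = 3, and there is no ∂_2, so H_1 = Z^3.

Hence the Betti numbers are b_0 = 1, b_1 = 3.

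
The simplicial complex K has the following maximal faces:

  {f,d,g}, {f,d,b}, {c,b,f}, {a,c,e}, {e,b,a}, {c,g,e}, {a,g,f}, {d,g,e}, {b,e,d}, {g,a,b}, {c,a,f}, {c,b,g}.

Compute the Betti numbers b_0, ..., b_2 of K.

b_0 = 1, b_1 = 0, b_2 = 0.

Fix the vertex order a < b < c < d < e < f < g and write every simplex with vertices in increasing order. Then dim K = 2 and the simplices of K are:

  0-simplices (7): a, b, c, d, e, f, g
  1-simplices (18): ab, ac, ae, af, ag, bc, bd, be, bf, bg, ce, cf, cg, de, df, dg, eg, fg
  2-simplices (12): abe, abg, ace, acf, afg, bcf, bcg, bde, bdf, ceg, deg, dfg

Hence C_0 ≅ Z^7, C_1 ≅ Z^18, C_2 ≅ Z^12.

Boundary ∂_1: C_1 → C_0 sends each edge [p,q] (with p < q) to q − p.
The resulting 7×18 matrix has rank 6, and its Smith normal form has invariant factors (1,1,1,1,1,1).

Boundary ∂_2: C_2 → C_1 acts by ∂[p,q,r] = [q,r] − [p,r] + [p,q]. For instance
  ∂dfg = fg − dg + df,
  ∂abg = bg − ag + ab.
The 18×12 boundary matrix has rank 12 and Smith normal form diag(1,1,1,1,1,1,1,1,1,1,1,2).

Now H_k = ker ∂_k / im ∂_{k+1}, so:

  H_0: rank C_0 − rank ∂_1 = 7 − 6 = 1, and the invariant factors of ∂_1 are all 1, so H_0 = Z.
  H_1: rank ker ∂_1 − rank ∂_2 = (18 − 6) − 12 = 0, and ∂_2 has invariant factor 2 > 1, so H_1 = Z/2.
  H_2: rank ker ∂_2 − rank ∂_3 = (12 − 12) − 0 = 0, and there is no ∂_3, so H_2 = 0.

(K is a triangulation of the real projective plane RP^2.)

Hence the Betti numbers are b_0 = 1, b_1 = 0, b_2 = 0.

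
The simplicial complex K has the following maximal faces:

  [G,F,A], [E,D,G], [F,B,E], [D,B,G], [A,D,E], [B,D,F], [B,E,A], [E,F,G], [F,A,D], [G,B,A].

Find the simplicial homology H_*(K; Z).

H_0 = Z,  H_1 = Z/2,  H_2 = 0.

Take the total order A < B < D < E < F < G on the vertex set. Then K (dimension 2) consists of the simplices:

  0-simplices (6): A, B, D, E, F, G
  1-simplices (15): AB, AD, AE, AF, AG, BD, BE, BF, BG, DE, DF, DG, EF, EG, FG
  2-simplices (10): ABE, ABG, ADE, ADF, AFG, BDF, BDG, BEF, DEG, EFG

so the chain groups are C_0 ≅ Z^6, C_1 ≅ Z^15, C_2 ≅ Z^10.

Boundary ∂_1: C_1 → C_0 sends each edge [p,q] (with p < q) to q − p. For instance
  ∂AF = F − A.
This gives a 6×15 integer matrix of rank 5; reducing to Smith normal form yields diagonal entries (1,1,1,1,1).

The boundary map ∂_2: C_2 → C_1 sends each 2-simplex [p,q,r] to [q,r] − [p,r] + [p,q]. For instance
  ∂ABE = BE − AE + AB,
  ∂ADE = DE − AE + AD.
This gives a 15×10 integer matrix of rank 10; reducing to Smith normal form yields diagonal entries (1,1,1,1,1,1,1,1,1,2).

From H_k ≅ ker(∂_k) / im(∂_{k+1}) we obtain:

  H_0: rank C_0 − rank ∂_1 = 6 − 5 = 1, and the invariant factors of ∂_1 are all 1, so H_0 ≅ Z.
  H_1: rank ker ∂_1 − rank ∂_2 = (15 − 5) − 10 = 0, and ∂_2 has invariant factor 2 > 1, so H_1 ≅ Z/2.
  H_2: rank ker ∂_2 − rank ∂_3 = (10 − 10) − 0 = 0, and there is no ∂_3, so H_2 ≅ 0.

As a check, the Euler characteristic is 6 − 15 + 10 = 1, which agrees with 1 − 0 + 0 = 1.
(K is a triangulation of the real projective plane RP^2.)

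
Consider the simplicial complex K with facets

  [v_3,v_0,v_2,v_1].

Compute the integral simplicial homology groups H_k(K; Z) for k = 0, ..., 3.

Take the total order v_0 < v_1 < v_2 < v_3 on the vertex set. Then K (dimension 3) consists of the simplices:

  0-simplices (4): [v_0], [v_1], [v_2], [v_3]
  1-simplices (6): [v_0,v_1], [v_0,v_2], [v_0,v_3], [v_1,v_2], [v_1,v_3], [v_2,v_3]
  2-simplices (4): [v_0,v_1,v_2], [v_0,v_1,v_3], [v_0,v_2,v_3], [v_1,v_2,v_3]
  3-simplices (1): [v_0,v_1,v_2,v_3]

giving chain groups C_0 ≅ Z^4, C_1 ≅ Z^6, C_2 ≅ Z^4, C_3 ≅ Z^1.

∂_1: C_1 → C_0 sends each edge [p,q] (with p < q) to q − p. For instance
  ∂[v_0,v_2] = [v_2] − [v_0].
The resulting 4×6 matrix has rank 3, and its Smith normal form has invariant factors (1,1,1).

Boundary ∂_2: C_2 → C_1 acts by ∂[p,q,r] = [q,r] − [p,r] + [p,q]. For instance
  ∂[v_0,v_1,v_2] = [v_1,v_2] − [v_0,v_2] + [v_0,v_1],
  ∂[v_0,v_2,v_3] = [v_2,v_3] − [v_0,v_3] + [v_0,v_2].
The 6×4 boundary matrix has rank 3 and Smith normal form diag(1,1,1).

∂_3: C_3 → C_2 sends each 3-simplex σ to the alternating sum Σ_i (−1)^i (σ with its i-th vertex removed). For instance
  ∂[v_0,v_1,v_2,v_3] = [v_1,v_2,v_3] − [v_0,v_2,v_3] + [v_0,v_1,v_3] − [v_0,v_1,v_2].
As a 4×1 matrix over Z this has rank 1, with invariant factors (1).

From H_k ≅ ker(∂_k) / im(∂_{k+1}) we obtain:

  H_0: rank C_0 − rank ∂_1 = 4 − 3 = 1, and the invariant factors of ∂_1 are all 1, so H_0 = Z.
  H_1: rank ker ∂_1 − rank ∂_2 = (6 − 3) − 3 = 0, and the invariant factors of ∂_2 are all 1, so H_1 = 0.
  H_2: rank ker ∂_2 − rank ∂_3 = (4 − 3) − 1 = 0, and the invariant factors of ∂_3 are all 1, so H_2 = 0.
  H_3: rank ker ∂_3 − rank ∂_4 = (1 − 1) − 0 = 0, and there is no ∂_4, so H_3 = 0.

(K is a triangulation of the 3-simplex.)

H_0 = Z,  H_1 = 0,  H_2 = 0,  H_3 = 0.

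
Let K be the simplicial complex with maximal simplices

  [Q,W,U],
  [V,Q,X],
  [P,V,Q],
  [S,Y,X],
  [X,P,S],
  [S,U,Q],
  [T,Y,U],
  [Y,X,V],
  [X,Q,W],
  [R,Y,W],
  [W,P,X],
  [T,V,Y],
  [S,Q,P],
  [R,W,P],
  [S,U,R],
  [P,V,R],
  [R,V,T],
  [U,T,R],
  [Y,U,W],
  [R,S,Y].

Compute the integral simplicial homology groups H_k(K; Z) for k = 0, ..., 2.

Order the vertices as P < Q < R < S < T < U < V < W < X < Y. Listing each simplex with vertices in this order, K has dimension 2 with simplices:

  0-simplices (10): P, Q, R, S, T, U, V, W, X, Y
  1-simplices (30): PQ, PR, PS, PV, PW, PX, QS, QU, QV, QW, QX, RS, RT, RU, RV, RW, RY, SU, SX, SY, TU, TV, TY, UW, UY, VX, VY, WX, WY, XY
  2-simplices (20): PQS, PQV, PRV, PRW, PSX, PWX, QSU, QUW, QVX, QWX, RSU, RSY, RTU, RTV, RWY, SXY, TUY, TVY, UWY, VXY

Hence C_0 ≅ Z^10, C_1 ≅ Z^30, C_2 ≅ Z^20.

∂_1: C_1 → C_0 maps an edge to its endpoints' difference, ∂[p,q] = q − p.
The resulting 10×30 matrix has rank 9, and its Smith normal form has invariant factors (1,1,1,1,1,1,1,1,1).

Boundary ∂_2: C_2 → C_1 acts by ∂[p,q,r] = [q,r] − [p,r] + [p,q]. For instance
  ∂QUW = UW − QW + QU,
  ∂QVX = VX − QX + QV.
The resulting 30×20 matrix has rank 20, and its Smith normal form has invariant factors (1,1,1,1,1,1,1,1,1,1,1,1,1,1,1,1,1,1,1,2).

Now H_k = ker ∂_k / im ∂_{k+1}, so:

  H_0: rank C_0 − rank ∂_1 = 10 − 9 = 1, and the invariant factors of ∂_1 are all 1, so H_0 ≅ Z.
  H_1: rank ker ∂_1 − rank ∂_2 = (30 − 9) − 20 = 1, and ∂_2 has invariant factor 2 > 1, so H_1 ≅ Z ⊕ Z/2.
  H_2: rank ker ∂_2 − rank ∂_3 = (20 − 20) − 0 = 0, and there is no ∂_3, so H_2 ≅ 0.

As a check, the Euler characteristic is 10 − 30 + 20 = 0, which agrees with 1 − 1 + 0 = 0.
(K is a triangulation of the Klein bottle.)

H_0 ≅ Z,  H_1 ≅ Z ⊕ Z/2,  H_2 = 0.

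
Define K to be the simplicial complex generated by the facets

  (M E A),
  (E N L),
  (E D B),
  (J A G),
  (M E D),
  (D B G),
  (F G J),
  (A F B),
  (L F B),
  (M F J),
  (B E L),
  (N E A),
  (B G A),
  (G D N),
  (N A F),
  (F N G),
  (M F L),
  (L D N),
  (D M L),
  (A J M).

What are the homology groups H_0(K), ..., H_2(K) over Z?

H_0 = Z,  H_1 = Z ⊕ Z/2Z,  H_2 = 0.

K has 10 vertices, 30 edges, 20 triangles.
rank ∂_0 = 0, rank ∂_1 = 9 ⇒ b_0 = 10 − 0 − 9 = 1; all invariant factors of ∂_1 are 1 so no torsion. So H_0 ≅ Z.
rank ∂_1 = 9, rank ∂_2 = 20 ⇒ b_1 = 30 − 9 − 20 = 1; ∂_2 has invariant factor(s) [2] giving torsion. So H_1 ≅ Z ⊕ Z/2Z.
rank ∂_2 = 20, rank ∂_3 = 0 ⇒ b_2 = 20 − 20 − 0 = 0. So H_2 ≅ 0.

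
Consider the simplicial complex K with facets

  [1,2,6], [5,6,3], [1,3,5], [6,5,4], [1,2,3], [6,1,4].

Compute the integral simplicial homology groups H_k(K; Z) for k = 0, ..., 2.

H_0 ≅ Z,  H_1 ≅ Z,  H_2 = 0.

Fix the vertex order 1 < 2 < 3 < 4 < 5 < 6 and write every simplex with vertices in increasing order. Then dim K = 2 and the simplices of K are:

  0-simplices (6): [1], [2], [3], [4], [5], [6]
  1-simplices (12): [1,2], [1,3], [1,4], [1,5], [1,6], [2,3], [2,6], [3,5], [3,6], [4,5], [4,6], [5,6]
  2-simplices (6): [1,2,3], [1,2,6], [1,3,5], [1,4,6], [3,5,6], [4,5,6]

Hence C_0 ≅ Z^6, C_1 ≅ Z^12, C_2 ≅ Z^6.

The boundary map ∂_1: C_1 → C_0 maps an edge to its endpoints' difference, ∂[p,q] = q − p. For instance
  ∂[5,6] = [6] − [5].
The resulting 6×12 matrix has rank 5, and its Smith normal form has invariant factors (1,1,1,1,1).

Boundary ∂_2: C_2 → C_1 sends each 2-simplex [p,q,r] to [q,r] − [p,r] + [p,q]. For instance
  ∂[1,2,6] = [2,6] − [1,6] + [1,2],
  ∂[1,2,3] = [2,3] − [1,3] + [1,2].
This gives a 12×6 integer matrix of rank 6; reducing to Smith normal form yields diagonal entries (1,1,1,1,1,1).

Reading off H_k = ker ∂_k / im ∂_{k+1}:

  H_0: rank C_0 − rank ∂_1 = 6 − 5 = 1, and the invariant factors of ∂_1 are all 1, so H_0 ≅ Z.
  H_1: rank ker ∂_1 − rank ∂_2 = (12 − 5) − 6 = 1, and the invariant factors of ∂_2 are all 1, so H_1 ≅ Z.
  H_2: rank ker ∂_2 − rank ∂_3 = (6 − 6) − 0 = 0, and there is no ∂_3, so H_2 ≅ 0.

As a check, the Euler characteristic is 6 − 12 + 6 = 0, which agrees with 1 − 1 + 0 = 0.
(K is a triangulation of the cylinder S^1 x I.)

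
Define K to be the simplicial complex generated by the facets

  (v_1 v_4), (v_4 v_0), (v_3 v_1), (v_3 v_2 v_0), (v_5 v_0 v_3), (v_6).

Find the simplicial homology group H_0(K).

Order the vertices as v_0 < v_1 < v_2 < v_3 < v_4 < v_5 < v_6. Listing each simplex with vertices in this order, K has dimension 2 with simplices:

  0-simplices (7): [v_0], [v_1], [v_2], [v_3], [v_4], [v_5], [v_6]
  1-simplices (8): [v_0,v_2], [v_0,v_3], [v_0,v_4], [v_0,v_5], [v_1,v_3], [v_1,v_4], [v_2,v_3], [v_3,v_5]
  2-simplices (2): [v_0,v_2,v_3], [v_0,v_3,v_5]

Hence C_0 ≅ Z^7, C_1 ≅ Z^8, C_2 ≅ Z^2.

The boundary map ∂_1: C_1 → C_0 is given by ∂[p,q] = [q] − [p]. For instance
  ∂[v_3,v_5] = [v_5] − [v_3].
The 7×8 boundary matrix has rank 5 and Smith normal form diag(1,1,1,1,1).

The boundary map ∂_2: C_2 → C_1 maps a triangle to the signed sum of its edges. For instance
  ∂[v_0,v_2,v_3] = [v_2,v_3] − [v_0,v_3] + [v_0,v_2],
  ∂[v_0,v_3,v_5] = [v_3,v_5] − [v_0,v_5] + [v_0,v_3].
The 8×2 boundary matrix has rank 2 and Smith normal form diag(1,1).

Computing H_k = (kernel of ∂_k) / (image of ∂_{k+1}):

  H_0: rank C_0 − rank ∂_1 = 7 − 5 = 2, and the invariant factors of ∂_1 are all 1, so H_0 ≅ Z^2.

H_0 ≅ Z^2.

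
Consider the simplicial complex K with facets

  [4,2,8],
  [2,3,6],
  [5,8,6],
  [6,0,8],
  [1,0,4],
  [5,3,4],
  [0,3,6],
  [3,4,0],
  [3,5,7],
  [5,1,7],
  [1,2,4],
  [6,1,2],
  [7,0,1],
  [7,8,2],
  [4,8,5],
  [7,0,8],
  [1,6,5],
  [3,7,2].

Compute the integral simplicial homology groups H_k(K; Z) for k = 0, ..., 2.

We work with the vertex ordering 0 < 1 < 2 < 3 < 4 < 5 < 6 < 7 < 8. The simplices of K, each written with vertices in increasing order, are:

  0-simplices (9): [0], [1], [2], [3], [4], [5], [6], [7], [8]
  1-simplices (27): (27 of them)
  2-simplices (18): [0,1,4], [0,1,7], [0,3,4], [0,3,6], [0,6,8], [0,7,8], [1,2,4], [1,2,6], [1,5,6], [1,5,7], [2,3,6], [2,3,7], [2,4,8], [2,7,8], [3,4,5], [3,5,7], [4,5,8], [5,6,8]

giving chain groups C_0 ≅ Z^9, C_1 ≅ Z^27, C_2 ≅ Z^18.

∂_1: C_1 → C_0 is given by ∂[p,q] = [q] − [p].
The 9×27 boundary matrix has rank 8 and Smith normal form diag(1,1,1,1,1,1,1,1).

The boundary map ∂_2: C_2 → C_1 sends each 2-simplex [p,q,r] to [q,r] − [p,r] + [p,q]. For instance
  ∂[0,1,4] = [1,4] − [0,4] + [0,1],
  ∂[5,6,8] = [6,8] − [5,8] + [5,6].
The resulting 27×18 matrix has rank 17, and its Smith normal form has invariant factors (1,1,1,1,1,1,1,1,1,1,1,1,1,1,1,1,1).

From H_k ≅ ker(∂_k) / im(∂_{k+1}) we obtain:

  H_0: rank C_0 − rank ∂_1 = 9 − 8 = 1, and the invariant factors of ∂_1 are all 1, so H_0 = Z.
  H_1: rank ker ∂_1 − rank ∂_2 = (27 − 8) − 17 = 2, and the invariant factors of ∂_2 are all 1, so H_1 = Z^2.
  H_2: rank ker ∂_2 − rank ∂_3 = (18 − 17) − 0 = 1, and there is no ∂_3, so H_2 = Z.

As a check, the Euler characteristic is 9 − 27 + 18 = 0, which agrees with 1 − 2 + 1 = 0.
(K is a triangulation of the torus T^2.)

H_0 = Z,  H_1 = Z^2,  H_2 = Z.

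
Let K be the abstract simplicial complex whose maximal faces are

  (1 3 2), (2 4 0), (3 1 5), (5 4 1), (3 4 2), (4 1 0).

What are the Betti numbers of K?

b_0 = 1, b_1 = 1, b_2 = 0.

Take the total order 0 < 1 < 2 < 3 < 4 < 5 on the vertex set. Then K (dimension 2) consists of the simplices:

  0-simplices (6): [0], [1], [2], [3], [4], [5]
  1-simplices (12): [0,1], [0,2], [0,4], [1,2], [1,3], [1,4], [1,5], [2,3], [2,4], [3,4], [3,5], [4,5]
  2-simplices (6): [0,1,4], [0,2,4], [1,2,3], [1,3,5], [1,4,5], [2,3,4]

so the chain groups are C_0 ≅ Z^6, C_1 ≅ Z^12, C_2 ≅ Z^6.

∂_1: C_1 → C_0 maps an edge to its endpoints' difference, ∂[p,q] = q − p.
This gives a 6×12 integer matrix of rank 5; reducing to Smith normal form yields diagonal entries (1,1,1,1,1).

The boundary map ∂_2: C_2 → C_1 acts by ∂[p,q,r] = [q,r] − [p,r] + [p,q]. For instance
  ∂[1,2,3] = [2,3] − [1,3] + [1,2],
  ∂[0,2,4] = [2,4] − [0,4] + [0,2].
The resulting 12×6 matrix has rank 6, and its Smith normal form has invariant factors (1,1,1,1,1,1).

Reading off H_k = ker ∂_k / im ∂_{k+1}:

  H_0: rank C_0 − rank ∂_1 = 6 − 5 = 1, and the invariant factors of ∂_1 are all 1, so H_0 = Z.
  H_1: rank ker ∂_1 − rank ∂_2 = (12 − 5) − 6 = 1, and the invariant factors of ∂_2 are all 1, so H_1 = Z.
  H_2: rank ker ∂_2 − rank ∂_3 = (6 − 6) − 0 = 0, and there is no ∂_3, so H_2 = 0.

Hence the Betti numbers are b_0 = 1, b_1 = 1, b_2 = 0.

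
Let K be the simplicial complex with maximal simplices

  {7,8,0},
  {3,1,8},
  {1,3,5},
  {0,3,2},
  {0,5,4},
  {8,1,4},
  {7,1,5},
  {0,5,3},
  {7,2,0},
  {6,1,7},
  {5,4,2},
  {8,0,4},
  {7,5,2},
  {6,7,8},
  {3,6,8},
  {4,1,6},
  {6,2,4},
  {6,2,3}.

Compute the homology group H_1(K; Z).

K has 9 vertices, 27 edges, 18 triangles.
rank ∂_1 = 8, rank ∂_2 = 18 ⇒ b_1 = 27 − 8 − 18 = 1; ∂_2 has invariant factor(s) [2] giving torsion. So H_1 ≅ Z ⊕ Z/2Z.

H_1 = Z ⊕ Z/2Z.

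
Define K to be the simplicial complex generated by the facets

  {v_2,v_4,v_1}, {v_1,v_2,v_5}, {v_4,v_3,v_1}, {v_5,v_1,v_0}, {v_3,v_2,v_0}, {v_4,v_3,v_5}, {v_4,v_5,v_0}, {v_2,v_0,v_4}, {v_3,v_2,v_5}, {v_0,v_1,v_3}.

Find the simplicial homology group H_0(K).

K has 6 vertices, 15 edges, 10 triangles.
rank ∂_0 = 0, rank ∂_1 = 5 ⇒ b_0 = 6 − 0 − 5 = 1; all invariant factors of ∂_1 are 1 so no torsion. So H_0 ≅ Z.

H_0 ≅ Z.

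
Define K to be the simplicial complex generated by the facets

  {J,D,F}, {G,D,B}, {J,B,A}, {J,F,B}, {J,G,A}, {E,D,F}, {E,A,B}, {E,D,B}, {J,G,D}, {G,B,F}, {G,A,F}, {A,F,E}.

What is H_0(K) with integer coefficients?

H_0 ≅ Z.

We work with the vertex ordering A < B < D < E < F < G < J. The simplices of K, each written with vertices in increasing order, are:

  0-simplices (7): A, B, D, E, F, G, J
  1-simplices (18): AB, AE, AF, AG, AJ, BD, BE, BF, BG, BJ, DE, DF, DG, DJ, EF, FG, FJ, GJ
  2-simplices (12): ABE, ABJ, AEF, AFG, AGJ, BDE, BDG, BFG, BFJ, DEF, DFJ, DGJ

giving chain groups C_0 ≅ Z^7, C_1 ≅ Z^18, C_2 ≅ Z^12.

The boundary map ∂_1: C_1 → C_0 maps an edge to its endpoints' difference, ∂[p,q] = q − p. For instance
  ∂AF = F − A.
This gives a 7×18 integer matrix of rank 6; reducing to Smith normal form yields diagonal entries (1,1,1,1,1,1).

Boundary ∂_2: C_2 → C_1 acts by ∂[p,q,r] = [q,r] − [p,r] + [p,q]. For instance
  ∂AEF = EF − AF + AE,
  ∂AFG = FG − AG + AF.
This gives a 18×12 integer matrix of rank 12; reducing to Smith normal form yields diagonal entries (1,1,1,1,1,1,1,1,1,1,1,2).

Reading off H_k = ker ∂_k / im ∂_{k+1}:

  H_0: rank C_0 − rank ∂_1 = 7 − 6 = 1, and the invariant factors of ∂_1 are all 1, so H_0 = Z.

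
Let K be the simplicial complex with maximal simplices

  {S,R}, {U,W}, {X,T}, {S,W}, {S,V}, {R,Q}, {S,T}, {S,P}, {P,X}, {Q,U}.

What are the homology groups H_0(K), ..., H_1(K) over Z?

H_0 ≅ Z,  H_1 ≅ Z^2.

We work with the vertex ordering P < Q < R < S < T < U < V < W < X. The simplices of K, each written with vertices in increasing order, are:

  0-simplices (9): P, Q, R, S, T, U, V, W, X
  1-simplices (10): PS, PX, QR, QU, RS, ST, SV, SW, TX, UW

giving chain groups C_0 ≅ Z^9, C_1 ≅ Z^10.

∂_1: C_1 → C_0 is given by ∂[p,q] = [q] − [p]. For instance
  ∂PS = S − P.
As a 9×10 matrix over Z this has rank 8, with invariant factors (1,1,1,1,1,1,1,1).

Computing H_k = (kernel of ∂_k) / (image of ∂_{k+1}):

  H_0: rank C_0 − rank ∂_1 = 9 − 8 = 1, and the invariant factors of ∂_1 are all 1, so H_0 = Z.
  H_1: rank ker ∂_1 − rank ∂_2 = (10 − 8) − 0 = 2, and there is no ∂_2, so H_1 = Z^2.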